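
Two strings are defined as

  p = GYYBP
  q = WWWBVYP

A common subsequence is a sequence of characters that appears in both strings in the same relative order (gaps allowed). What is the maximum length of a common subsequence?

Pick Y [3,6], then P [5,7]; all 2 characters appear in both, in order, and the DP table's final entry dp[5][7] is also 2, so no common subsequence is longer.

2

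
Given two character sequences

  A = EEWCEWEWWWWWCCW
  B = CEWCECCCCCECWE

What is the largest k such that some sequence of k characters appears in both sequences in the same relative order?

7

Match E [2,2], then W [3,3], then C [4,4], then E [5,5], then E [7,11], then C [14,12], then W [15,13] — 7 characters in the same relative order in both. dp[15][14] = 7 confirms this is the maximum.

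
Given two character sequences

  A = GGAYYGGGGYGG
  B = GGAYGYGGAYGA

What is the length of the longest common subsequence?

Let dp[i][j] be the LCS length of the first i characters of A and the first j characters of B. dp[i][j] = dp[i-1][j-1]+1 when the i-th and j-th characters match, else max(dp[i-1][j], dp[i][j-1]).
    ·  G  G  A  Y  G  Y  G  G  A  Y  G  A
 ·  0  0  0  0  0  0  0  0  0  0  0  0  0
 G  0  1  1  1  1  1  1  1  1  1  1  1  1
 G  0  1  2  2  2  2  2  2  2  2  2  2  2
 A  0  1  2  3  3  3  3  3  3  3  3  3  3
 Y  0  1  2  3  4  4  4  4  4  4  4  4  4
 Y  0  1  2  3  4  4  5  5  5  5  5  5  5
 G  0  1  2  3  4  5  5  6  6  6  6  6  6
 G  0  1  2  3  4  5  5  6  7  7  7  7  7
 G  0  1  2  3  4  5  5  6  7  7  7  8  8
 G  0  1  2  3  4  5  5  6  7  7  7  8  8
 Y  0  1  2  3  4  5  6  6  7  7  8  8  8
 G  0  1  2  3  4  5  6  7  7  7  8  9  9
 G  0  1  2  3  4  5  6  7  8  8  8  9  9
dp[12][12] = 9. One LCS (by backtracking along matches): GGAYYGGYG.

9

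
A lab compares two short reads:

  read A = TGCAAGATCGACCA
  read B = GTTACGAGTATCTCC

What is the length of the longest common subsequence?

Pick T (read A #1, read B #3); then G (read A #2, read B #6); then A (read A #5, read B #7); then G (read A #6, read B #8); then A (read A #7, read B #10); then T (read A #8, read B #11); then C (read A #9, read B #12); then C (read A #12, read B #14); then C (read A #13, read B #15); all 9 bases appear in both, in order, and the DP table's final entry dp[14][15] is also 9, so no common subsequence is longer.

9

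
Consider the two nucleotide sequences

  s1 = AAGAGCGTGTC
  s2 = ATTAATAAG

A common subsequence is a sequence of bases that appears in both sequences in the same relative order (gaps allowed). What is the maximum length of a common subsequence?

5

Let dp[i][j] be the LCS length of the first i bases of s1 and the first j bases of s2. dp[i][j] = dp[i-1][j-1]+1 when the i-th and j-th bases match, else max(dp[i-1][j], dp[i][j-1]).
    ·  A  T  T  A  A  T  A  A  G
 ·  0  0  0  0  0  0  0  0  0  0
 A  0  1  1  1  1  1  1  1  1  1
 A  0  1  1  1  2  2  2  2  2  2
 G  0  1  1  1  2  2  2  2  2  3
 A  0  1  1  1  2  3  3  3  3  3
 G  0  1  1  1  2  3  3  3  3  4
 C  0  1  1  1  2  3  3  3  3  4
 G  0  1  1  1  2  3  3  3  3  4
 T  0  1  2  2  2  3  4  4  4  4
 G  0  1  2  2  2  3  4  4  4  5
 T  0  1  2  3  3  3  4  4  4  5
 C  0  1  2  3  3  3  4  4  4  5
dp[11][9] = 5. One LCS (by backtracking along matches): AAATG.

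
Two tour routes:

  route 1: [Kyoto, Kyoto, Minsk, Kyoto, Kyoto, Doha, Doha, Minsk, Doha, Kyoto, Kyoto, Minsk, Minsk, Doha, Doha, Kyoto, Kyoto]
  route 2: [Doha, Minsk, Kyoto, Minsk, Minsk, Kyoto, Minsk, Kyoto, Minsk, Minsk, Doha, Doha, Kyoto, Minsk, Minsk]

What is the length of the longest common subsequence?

10

Match Kyoto [1,3], then Minsk [3,5], then Kyoto [5,6], then Minsk [8,7], then Kyoto [11,8], then Minsk [12,9], then Minsk [13,10], then Doha [14,11], then Doha [15,12], then Kyoto [16,13] — 10 stops in the same relative order in both. Since dp[17][15] = 10, nothing longer is possible.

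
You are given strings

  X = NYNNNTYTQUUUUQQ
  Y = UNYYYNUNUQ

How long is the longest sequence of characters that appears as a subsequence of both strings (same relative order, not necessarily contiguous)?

Match N at X[1]=Y[2] → Y at X[2]=Y[5] → N at X[3]=Y[6] → N at X[5]=Y[8] → U at X[13]=Y[9] → Q at X[15]=Y[10] — 6 characters in the same relative order in both. Since dp[15][10] = 6, nothing longer is possible.

6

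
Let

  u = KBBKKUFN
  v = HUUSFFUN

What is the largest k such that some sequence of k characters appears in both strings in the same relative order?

3

Let dp[i][j] be the LCS length of the first i characters of u and the first j characters of v. dp[i][j] = dp[i-1][j-1]+1 when the i-th and j-th characters match, else max(dp[i-1][j], dp[i][j-1]).
    ·  H  U  U  S  F  F  U  N
 ·  0  0  0  0  0  0  0  0  0
 K  0  0  0  0  0  0  0  0  0
 B  0  0  0  0  0  0  0  0  0
 B  0  0  0  0  0  0  0  0  0
 K  0  0  0  0  0  0  0  0  0
 K  0  0  0  0  0  0  0  0  0
 U  0  0  1  1  1  1  1  1  1
 F  0  0  1  1  1  2  2  2  2
 N  0  0  1  1  1  2  2  2  3
dp[8][8] = 3. One LCS (by backtracking along matches): UFN.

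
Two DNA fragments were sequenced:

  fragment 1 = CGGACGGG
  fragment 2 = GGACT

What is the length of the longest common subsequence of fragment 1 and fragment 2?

Match G at fragment 1[2]=fragment 2[1]; then G at fragment 1[3]=fragment 2[2]; then A at fragment 1[4]=fragment 2[3]; then C at fragment 1[5]=fragment 2[4] — 4 bases in the same relative order in both. dp[8][5] = 4 confirms this is the maximum.

4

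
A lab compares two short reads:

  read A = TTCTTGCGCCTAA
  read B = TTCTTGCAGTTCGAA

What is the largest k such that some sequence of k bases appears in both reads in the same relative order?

Taking T at read A[1]=read B[1], then T at read A[2]=read B[2], then C at read A[3]=read B[3], then T at read A[4]=read B[4], then T at read A[5]=read B[5], then G at read A[6]=read B[6], then C at read A[7]=read B[7], then G at read A[8]=read B[9], then C at read A[9]=read B[12], then A at read A[12]=read B[14], then A at read A[13]=read B[15] gives a common subsequence of length 11. dp[13][15] = 11 confirms this is the maximum.

11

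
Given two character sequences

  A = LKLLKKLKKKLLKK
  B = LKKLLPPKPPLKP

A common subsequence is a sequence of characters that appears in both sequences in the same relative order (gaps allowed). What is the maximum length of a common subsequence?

One common subsequence of length 7: L (A #1, B #1), K (A #2, B #3), L (A #3, B #4), L (A #4, B #5), K (A #5, B #8), L (A #7, B #11), K (A #8, B #12), and the DP table's final entry dp[14][13] is also 7, so no common subsequence is longer.

7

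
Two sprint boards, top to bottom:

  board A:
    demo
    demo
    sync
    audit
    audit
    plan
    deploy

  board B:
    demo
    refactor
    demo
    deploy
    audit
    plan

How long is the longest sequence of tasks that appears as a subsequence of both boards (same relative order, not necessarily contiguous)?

Match demo [1,1], demo [2,3], audit [5,5], plan [6,6] — 4 tasks in the same relative order in both. Since dp[7][6] = 4, nothing longer is possible.

4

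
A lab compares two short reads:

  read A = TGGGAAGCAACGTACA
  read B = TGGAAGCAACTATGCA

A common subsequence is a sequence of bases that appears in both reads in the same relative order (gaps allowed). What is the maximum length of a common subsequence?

14

Pick T (read A #1, read B #1) → G (read A #3, read B #2) → G (read A #4, read B #3) → A (read A #5, read B #4) → A (read A #6, read B #5) → G (read A #7, read B #6) → C (read A #8, read B #7) → A (read A #9, read B #8) → A (read A #10, read B #9) → C (read A #11, read B #10) → T (read A #13, read B #11) → A (read A #14, read B #12) → C (read A #15, read B #15) → A (read A #16, read B #16); all 14 bases appear in both, in order, and the DP table's final entry dp[16][16] is also 14, so no common subsequence is longer.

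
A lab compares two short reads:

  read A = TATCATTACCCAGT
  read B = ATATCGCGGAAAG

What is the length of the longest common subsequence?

8

Pick T at read A[1]=read B[2] → A at read A[2]=read B[3] → T at read A[3]=read B[4] → C at read A[4]=read B[7] → A at read A[5]=read B[10] → A at read A[8]=read B[11] → A at read A[12]=read B[12] → G at read A[13]=read B[13]; all 8 bases appear in both, in order. Since dp[14][13] = 8, nothing longer is possible.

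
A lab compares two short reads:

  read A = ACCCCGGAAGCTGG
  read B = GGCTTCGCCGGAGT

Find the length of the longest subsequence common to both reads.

Match C (read A #2, read B #3), then C (read A #3, read B #6), then C (read A #4, read B #8), then C (read A #5, read B #9), then G (read A #6, read B #10), then G (read A #7, read B #11), then A (read A #9, read B #12), then G (read A #10, read B #13), then T (read A #12, read B #14) — 9 bases in the same relative order in both. Since dp[14][14] = 9, nothing longer is possible.

9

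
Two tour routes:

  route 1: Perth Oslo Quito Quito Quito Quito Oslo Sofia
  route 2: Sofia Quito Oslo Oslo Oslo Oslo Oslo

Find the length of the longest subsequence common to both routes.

2

Taking Oslo at route 1[2]=route 2[6]; then Oslo at route 1[7]=route 2[7] gives a common subsequence of length 2. The LCS DP gives dp[8][7] = 2, so this is optimal.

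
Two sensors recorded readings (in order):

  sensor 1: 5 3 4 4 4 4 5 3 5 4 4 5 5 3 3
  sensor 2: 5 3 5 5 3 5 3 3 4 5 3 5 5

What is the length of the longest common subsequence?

Match 5 at sensor 1[1]=sensor 2[1], then 3 at sensor 1[2]=sensor 2[2], then 5 at sensor 1[7]=sensor 2[4], then 3 at sensor 1[8]=sensor 2[5], then 5 at sensor 1[9]=sensor 2[6], then 4 at sensor 1[10]=sensor 2[9], then 5 at sensor 1[12]=sensor 2[12], then 5 at sensor 1[13]=sensor 2[13] — 8 values in the same relative order in both. dp[15][13] = 8 confirms this is the maximum.

8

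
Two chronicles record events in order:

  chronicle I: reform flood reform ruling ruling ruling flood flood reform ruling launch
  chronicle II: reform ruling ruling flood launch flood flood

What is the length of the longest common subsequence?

Pick reform at chronicle I[3]=chronicle II[1]; then ruling at chronicle I[4]=chronicle II[2]; then ruling at chronicle I[5]=chronicle II[3]; then flood at chronicle I[7]=chronicle II[6]; then flood at chronicle I[8]=chronicle II[7]; all 5 events appear in both, in order. dp[11][7] = 5 confirms this is the maximum.

5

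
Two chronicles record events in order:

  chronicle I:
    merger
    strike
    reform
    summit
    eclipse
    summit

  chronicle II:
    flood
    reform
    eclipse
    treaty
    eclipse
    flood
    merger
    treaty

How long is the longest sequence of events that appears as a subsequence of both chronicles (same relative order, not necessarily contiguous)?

2

One common subsequence of length 2: reform [3,2]; then eclipse [5,5]. The LCS DP gives dp[6][8] = 2, so this is optimal.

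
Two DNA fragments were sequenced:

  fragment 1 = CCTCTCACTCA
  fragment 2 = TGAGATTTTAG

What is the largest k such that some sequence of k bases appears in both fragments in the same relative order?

4

Let dp[i][j] be the LCS length of the first i bases of fragment 1 and the first j bases of fragment 2. dp[i][j] = dp[i-1][j-1]+1 when the i-th and j-th bases match, else max(dp[i-1][j], dp[i][j-1]).
    ·  T  G  A  G  A  T  T  T  T  A  G
 ·  0  0  0  0  0  0  0  0  0  0  0  0
 C  0  0  0  0  0  0  0  0  0  0  0  0
 C  0  0  0  0  0  0  0  0  0  0  0  0
 T  0  1  1  1  1  1  1  1  1  1  1  1
 C  0  1  1  1  1  1  1  1  1  1  1  1
 T  0  1  1  1  1  1  2  2  2  2  2  2
 C  0  1  1  1  1  1  2  2  2  2  2  2
 A  0  1  1  2  2  2  2  2  2  2  3  3
 C  0  1  1  2  2  2  2  2  2  2  3  3
 T  0  1  1  2  2  2  3  3  3  3  3  3
 C  0  1  1  2  2  2  3  3  3  3  3  3
 A  0  1  1  2  2  3  3  3  3  3  4  4
dp[11][11] = 4. One LCS (by backtracking along matches): TTTA.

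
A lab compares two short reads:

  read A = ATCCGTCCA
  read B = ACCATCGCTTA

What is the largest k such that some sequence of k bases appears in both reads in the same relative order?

7

Let dp[i][j] be the LCS length of the first i bases of read A and the first j bases of read B. dp[i][j] = dp[i-1][j-1]+1 when the i-th and j-th bases match, else max(dp[i-1][j], dp[i][j-1]).
    ·  A  C  C  A  T  C  G  C  T  T  A
 ·  0  0  0  0  0  0  0  0  0  0  0  0
 A  0  1  1  1  1  1  1  1  1  1  1  1
 T  0  1  1  1  1  2  2  2  2  2  2  2
 C  0  1  2  2  2  2  3  3  3  3  3  3
 C  0  1  2  3  3  3  3  3  4  4  4  4
 G  0  1  2  3  3  3  3  4  4  4  4  4
 T  0  1  2  3  3  4  4  4  4  5  5  5
 C  0  1  2  3  3  4  5  5  5  5  5  5
 C  0  1  2  3  3  4  5  5  6  6  6  6
 A  0  1  2  3  4  4  5  5  6  6  6  7
dp[9][11] = 7. One LCS (by backtracking along matches): ACCTCCA.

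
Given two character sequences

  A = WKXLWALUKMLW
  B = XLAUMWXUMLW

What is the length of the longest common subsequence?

7

Taking X at A[3]=B[1], L at A[4]=B[2], W at A[5]=B[6], U at A[8]=B[8], M at A[10]=B[9], L at A[11]=B[10], W at A[12]=B[11] gives a common subsequence of length 7. dp[12][11] = 7 confirms this is the maximum.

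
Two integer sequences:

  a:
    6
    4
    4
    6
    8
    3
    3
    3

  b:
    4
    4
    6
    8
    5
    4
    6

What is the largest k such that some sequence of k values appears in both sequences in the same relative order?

4

Let dp[i][j] be the LCS length of the first i values of a and the first j values of b. dp[i][j] = dp[i-1][j-1]+1 when the i-th and j-th values match, else max(dp[i-1][j], dp[i][j-1]).
    ·  4  4  6  8  5  4  6
 ·  0  0  0  0  0  0  0  0
 6  0  0  0  1  1  1  1  1
 4  0  1  1  1  1  1  2  2
 4  0  1  2  2  2  2  2  2
 6  0  1  2  3  3  3  3  3
 8  0  1  2  3  4  4  4  4
 3  0  1  2  3  4  4  4  4
 3  0  1  2  3  4  4  4  4
 3  0  1  2  3  4  4  4  4
dp[8][7] = 4. One LCS (by backtracking along matches): 4, 4, 6, 8.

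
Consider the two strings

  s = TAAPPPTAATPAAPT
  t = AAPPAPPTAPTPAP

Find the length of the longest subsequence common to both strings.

Taking A [2,1], A [3,2], P [4,4], P [5,6], P [6,7], T [7,8], A [8,9], T [10,11], P [11,12], A [13,13], P [14,14] gives a common subsequence of length 11. dp[15][14] = 11 confirms this is the maximum.

11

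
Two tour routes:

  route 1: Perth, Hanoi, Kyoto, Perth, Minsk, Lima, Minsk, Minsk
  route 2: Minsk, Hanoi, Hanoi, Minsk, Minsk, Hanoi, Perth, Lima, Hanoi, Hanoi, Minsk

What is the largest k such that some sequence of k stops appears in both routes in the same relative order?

4

One common subsequence of length 4: Hanoi at route 1[2]=route 2[6], then Perth at route 1[4]=route 2[7], then Lima at route 1[6]=route 2[8], then Minsk at route 1[8]=route 2[11], and the DP table's final entry dp[8][11] is also 4, so no common subsequence is longer.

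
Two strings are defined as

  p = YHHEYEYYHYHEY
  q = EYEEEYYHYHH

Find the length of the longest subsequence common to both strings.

One common subsequence of length 8: Y at p[1]=q[2], then E at p[4]=q[4], then E at p[6]=q[5], then Y at p[7]=q[6], then Y at p[8]=q[7], then H at p[9]=q[8], then Y at p[10]=q[9], then H at p[11]=q[11], and the DP table's final entry dp[13][11] is also 8, so no common subsequence is longer.

8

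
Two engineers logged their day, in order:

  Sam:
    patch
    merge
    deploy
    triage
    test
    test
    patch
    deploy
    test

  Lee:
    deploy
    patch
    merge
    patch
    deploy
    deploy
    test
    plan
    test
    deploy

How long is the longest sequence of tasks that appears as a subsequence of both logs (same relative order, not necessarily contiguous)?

Taking patch at Sam[1]=Lee[2]; then merge at Sam[2]=Lee[3]; then deploy at Sam[3]=Lee[6]; then test at Sam[5]=Lee[7]; then test at Sam[6]=Lee[9]; then deploy at Sam[8]=Lee[10] gives a common subsequence of length 6. Since dp[9][10] = 6, nothing longer is possible.

6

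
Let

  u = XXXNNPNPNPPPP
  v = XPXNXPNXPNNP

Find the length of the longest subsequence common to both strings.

8

Match X [1,1]; then X [2,3]; then X [3,5]; then N [4,7]; then P [6,9]; then N [7,10]; then N [9,11]; then P [13,12] — 8 characters in the same relative order in both, and the DP table's final entry dp[13][12] is also 8, so no common subsequence is longer.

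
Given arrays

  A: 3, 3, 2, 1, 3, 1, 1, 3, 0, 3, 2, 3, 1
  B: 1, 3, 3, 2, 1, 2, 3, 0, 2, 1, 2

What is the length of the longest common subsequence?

Match 3 [1,2]; then 3 [2,3]; then 2 [3,4]; then 1 [4,5]; then 3 [8,7]; then 0 [9,8]; then 2 [11,9]; then 1 [13,10] — 8 values in the same relative order in both, and the DP table's final entry dp[13][11] is also 8, so no common subsequence is longer.

8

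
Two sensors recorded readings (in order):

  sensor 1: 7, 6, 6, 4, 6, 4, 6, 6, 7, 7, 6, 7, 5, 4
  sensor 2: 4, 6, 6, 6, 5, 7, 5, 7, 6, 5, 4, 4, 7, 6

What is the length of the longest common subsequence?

Taking 4 at sensor 1[4]=sensor 2[1] → 6 at sensor 1[5]=sensor 2[2] → 6 at sensor 1[7]=sensor 2[3] → 6 at sensor 1[8]=sensor 2[4] → 7 at sensor 1[9]=sensor 2[6] → 7 at sensor 1[10]=sensor 2[8] → 6 at sensor 1[11]=sensor 2[9] → 5 at sensor 1[13]=sensor 2[10] → 4 at sensor 1[14]=sensor 2[12] gives a common subsequence of length 9. dp[14][14] = 9 confirms this is the maximum.

9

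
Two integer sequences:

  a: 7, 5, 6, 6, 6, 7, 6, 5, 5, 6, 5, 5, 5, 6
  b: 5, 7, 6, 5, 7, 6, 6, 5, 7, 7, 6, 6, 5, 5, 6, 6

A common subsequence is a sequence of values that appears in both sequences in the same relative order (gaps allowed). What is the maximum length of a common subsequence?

10

Match 7 [1,2], then 5 [2,4], then 6 [3,6], then 6 [4,7], then 6 [5,11], then 6 [7,12], then 5 [8,13], then 5 [9,14], then 6 [10,15], then 6 [14,16] — 10 values in the same relative order in both. The LCS DP gives dp[14][16] = 10, so this is optimal.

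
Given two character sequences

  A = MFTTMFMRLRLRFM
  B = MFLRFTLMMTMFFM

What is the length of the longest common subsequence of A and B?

Match M [1,1], F [2,5], T [3,6], T [4,10], M [5,11], F [6,12], F [13,13], M [14,14] — 8 characters in the same relative order in both. The LCS DP gives dp[14][14] = 8, so this is optimal.

8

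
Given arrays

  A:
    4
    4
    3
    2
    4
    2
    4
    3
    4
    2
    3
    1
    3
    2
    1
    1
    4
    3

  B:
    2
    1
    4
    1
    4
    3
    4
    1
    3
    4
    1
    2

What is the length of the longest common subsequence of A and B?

Pick 4 [1,3], then 4 [2,5], then 3 [3,6], then 4 [5,7], then 3 [8,9], then 4 [9,10], then 1 [12,11], then 2 [14,12]; all 8 values appear in both, in order. The LCS DP gives dp[18][12] = 8, so this is optimal.

8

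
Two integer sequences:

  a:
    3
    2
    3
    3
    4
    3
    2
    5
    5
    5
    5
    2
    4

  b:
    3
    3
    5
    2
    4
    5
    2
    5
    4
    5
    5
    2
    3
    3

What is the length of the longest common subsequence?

Pick 3 [1,2]; then 2 [2,4]; then 4 [5,5]; then 2 [7,7]; then 5 [8,8]; then 5 [10,10]; then 5 [11,11]; then 2 [12,12]; all 8 values appear in both, in order. The LCS DP gives dp[13][14] = 8, so this is optimal.

8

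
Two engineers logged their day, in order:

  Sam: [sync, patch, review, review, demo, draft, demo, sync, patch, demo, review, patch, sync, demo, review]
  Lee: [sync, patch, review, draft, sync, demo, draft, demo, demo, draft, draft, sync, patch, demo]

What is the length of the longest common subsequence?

9

Pick sync at Sam[1]=Lee[1]; then patch at Sam[2]=Lee[2]; then review at Sam[3]=Lee[3]; then demo at Sam[5]=Lee[6]; then draft at Sam[6]=Lee[7]; then demo at Sam[7]=Lee[9]; then sync at Sam[8]=Lee[12]; then patch at Sam[12]=Lee[13]; then demo at Sam[14]=Lee[14]; all 9 tasks appear in both, in order. Since dp[15][14] = 9, nothing longer is possible.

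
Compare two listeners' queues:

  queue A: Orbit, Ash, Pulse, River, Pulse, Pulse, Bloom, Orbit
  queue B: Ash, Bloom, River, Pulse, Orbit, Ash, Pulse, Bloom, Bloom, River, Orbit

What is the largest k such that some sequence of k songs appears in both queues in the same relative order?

Taking Ash [2,1]; then River [4,3]; then Pulse [5,4]; then Pulse [6,7]; then Bloom [7,9]; then Orbit [8,11] gives a common subsequence of length 6. The LCS DP gives dp[8][11] = 6, so this is optimal.

6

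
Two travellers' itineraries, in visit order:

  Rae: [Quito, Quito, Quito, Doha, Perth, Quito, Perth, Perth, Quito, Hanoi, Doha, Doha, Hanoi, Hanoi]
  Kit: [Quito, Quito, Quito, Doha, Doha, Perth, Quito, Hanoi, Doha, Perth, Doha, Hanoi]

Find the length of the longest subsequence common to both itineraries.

One common subsequence of length 10: Quito (Rae #1, Kit #1), then Quito (Rae #2, Kit #2), then Quito (Rae #3, Kit #3), then Doha (Rae #4, Kit #5), then Perth (Rae #8, Kit #6), then Quito (Rae #9, Kit #7), then Hanoi (Rae #10, Kit #8), then Doha (Rae #11, Kit #9), then Doha (Rae #12, Kit #11), then Hanoi (Rae #14, Kit #12). The LCS DP gives dp[14][12] = 10, so this is optimal.

10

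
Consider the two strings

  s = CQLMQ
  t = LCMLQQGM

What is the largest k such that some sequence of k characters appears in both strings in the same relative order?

Taking C (s #1, t #2); then Q (s #2, t #6); then M (s #4, t #8) gives a common subsequence of length 3, and the DP table's final entry dp[5][8] is also 3, so no common subsequence is longer.

3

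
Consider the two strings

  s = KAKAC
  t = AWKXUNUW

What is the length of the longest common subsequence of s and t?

2

Let dp[i][j] be the LCS length of the first i characters of s and the first j characters of t. dp[i][j] = dp[i-1][j-1]+1 when the i-th and j-th characters match, else max(dp[i-1][j], dp[i][j-1]).
    ·  A  W  K  X  U  N  U  W
 ·  0  0  0  0  0  0  0  0  0
 K  0  0  0  1  1  1  1  1  1
 A  0  1  1  1  1  1  1  1  1
 K  0  1  1  2  2  2  2  2  2
 A  0  1  1  2  2  2  2  2  2
 C  0  1  1  2  2  2  2  2  2
dp[5][8] = 2. One LCS (by backtracking along matches): AK.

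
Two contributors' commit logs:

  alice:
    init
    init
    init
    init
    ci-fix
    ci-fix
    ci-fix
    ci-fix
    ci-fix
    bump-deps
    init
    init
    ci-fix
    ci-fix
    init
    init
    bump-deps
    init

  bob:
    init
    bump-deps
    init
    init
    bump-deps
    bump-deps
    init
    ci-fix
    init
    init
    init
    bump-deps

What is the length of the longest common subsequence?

9

Match init [1,1], then init [2,3], then init [3,4], then init [4,7], then ci-fix [9,8], then init [12,9], then init [15,10], then init [16,11], then bump-deps [17,12] — 9 commits in the same relative order in both. dp[18][12] = 9 confirms this is the maximum.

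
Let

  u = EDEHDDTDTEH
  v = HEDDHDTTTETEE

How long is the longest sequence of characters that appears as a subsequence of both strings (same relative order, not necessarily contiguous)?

Let dp[i][j] be the LCS length of the first i characters of u and the first j characters of v. dp[i][j] = dp[i-1][j-1]+1 when the i-th and j-th characters match, else max(dp[i-1][j], dp[i][j-1]).
    ·  H  E  D  D  H  D  T  T  T  E  T  E  E
 ·  0  0  0  0  0  0  0  0  0  0  0  0  0  0
 E  0  0  1  1  1  1  1  1  1  1  1  1  1  1
 D  0  0  1  2  2  2  2  2  2  2  2  2  2  2
 E  0  0  1  2  2  2  2  2  2  2  3  3  3  3
 H  0  1  1  2  2  3  3  3  3  3  3  3  3  3
 D  0  1  1  2  3  3  4  4  4  4  4  4  4  4
 D  0  1  1  2  3  3  4  4  4  4  4  4  4  4
 T  0  1  1  2  3  3  4  5  5  5  5  5  5  5
 D  0  1  1  2  3  3  4  5  5  5  5  5  5  5
 T  0  1  1  2  3  3  4  5  6  6  6  6  6  6
 E  0  1  2  2  3  3  4  5  6  6  7  7  7  7
 H  0  1  2  2  3  4  4  5  6  6  7  7  7  7
dp[11][13] = 7. One LCS (by backtracking along matches): EDHDTTE.

7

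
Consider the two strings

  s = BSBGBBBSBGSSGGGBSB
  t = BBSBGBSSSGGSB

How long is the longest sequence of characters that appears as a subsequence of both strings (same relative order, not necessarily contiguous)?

12

Pick B (s #1, t #2); then S (s #2, t #3); then B (s #3, t #4); then G (s #4, t #5); then B (s #7, t #6); then S (s #8, t #7); then S (s #11, t #8); then S (s #12, t #9); then G (s #14, t #10); then G (s #15, t #11); then S (s #17, t #12); then B (s #18, t #13); all 12 characters appear in both, in order, and the DP table's final entry dp[18][13] is also 12, so no common subsequence is longer.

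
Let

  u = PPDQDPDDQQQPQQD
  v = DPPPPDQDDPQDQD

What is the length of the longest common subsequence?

10

Match P (u #1, v #4) → P (u #2, v #5) → D (u #3, v #6) → Q (u #4, v #7) → D (u #7, v #8) → D (u #8, v #9) → P (u #12, v #10) → Q (u #13, v #11) → Q (u #14, v #13) → D (u #15, v #14) — 10 characters in the same relative order in both, and the DP table's final entry dp[15][14] is also 10, so no common subsequence is longer.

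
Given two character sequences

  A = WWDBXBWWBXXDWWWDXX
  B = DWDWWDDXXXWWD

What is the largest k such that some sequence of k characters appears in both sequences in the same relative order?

One common subsequence of length 9: W at A[1]=B[4], then W at A[2]=B[5], then D at A[3]=B[7], then X at A[5]=B[8], then X at A[10]=B[9], then X at A[11]=B[10], then W at A[14]=B[11], then W at A[15]=B[12], then D at A[16]=B[13]. The LCS DP gives dp[18][13] = 9, so this is optimal.

9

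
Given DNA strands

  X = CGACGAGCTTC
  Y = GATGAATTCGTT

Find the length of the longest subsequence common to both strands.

Let dp[i][j] be the LCS length of the first i bases of X and the first j bases of Y. dp[i][j] = dp[i-1][j-1]+1 when the i-th and j-th bases match, else max(dp[i-1][j], dp[i][j-1]).
    ·  G  A  T  G  A  A  T  T  C  G  T  T
 ·  0  0  0  0  0  0  0  0  0  0  0  0  0
 C  0  0  0  0  0  0  0  0  0  1  1  1  1
 G  0  1  1  1  1  1  1  1  1  1  2  2  2
 A  0  1  2  2  2  2  2  2  2  2  2  2  2
 C  0  1  2  2  2  2  2  2  2  3  3  3  3
 G  0  1  2  2  3  3  3  3  3  3  4  4  4
 A  0  1  2  2  3  4  4  4  4  4  4  4  4
 G  0  1  2  2  3  4  4  4  4  4  5  5  5
 C  0  1  2  2  3  4  4  4  4  5  5  5  5
 T  0  1  2  3  3  4  4  5  5  5  5  6  6
 T  0  1  2  3  3  4  4  5  6  6  6  6  7
 C  0  1  2  3  3  4  4  5  6  7  7  7  7
dp[11][12] = 7. One LCS (by backtracking along matches): GAGAGTT.

7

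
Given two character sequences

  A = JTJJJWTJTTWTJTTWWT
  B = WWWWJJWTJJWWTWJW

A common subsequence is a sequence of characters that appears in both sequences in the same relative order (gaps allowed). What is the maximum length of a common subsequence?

One common subsequence of length 9: J at A[1]=B[6], T at A[2]=B[8], J at A[3]=B[9], J at A[4]=B[10], W at A[6]=B[12], T at A[10]=B[13], W at A[11]=B[14], J at A[13]=B[15], W at A[17]=B[16], and the DP table's final entry dp[18][16] is also 9, so no common subsequence is longer.

9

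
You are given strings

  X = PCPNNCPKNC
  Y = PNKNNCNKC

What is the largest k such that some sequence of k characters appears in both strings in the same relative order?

Let dp[i][j] be the LCS length of the first i characters of X and the first j characters of Y. dp[i][j] = dp[i-1][j-1]+1 when the i-th and j-th characters match, else max(dp[i-1][j], dp[i][j-1]).
    ·  P  N  K  N  N  C  N  K  C
 ·  0  0  0  0  0  0  0  0  0  0
 P  0  1  1  1  1  1  1  1  1  1
 C  0  1  1  1  1  1  2  2  2  2
 P  0  1  1  1  1  1  2  2  2  2
 N  0  1  2  2  2  2  2  3  3  3
 N  0  1  2  2  3  3  3  3  3  3
 C  0  1  2  2  3  3  4  4  4  4
 P  0  1  2  2  3  3  4  4  4  4
 K  0  1  2  3  3  3  4  4  5  5
 N  0  1  2  3  4  4  4  5  5  5
 C  0  1  2  3  4  4  5  5  5  6
dp[10][9] = 6. One LCS (by backtracking along matches): PNNCKC.

6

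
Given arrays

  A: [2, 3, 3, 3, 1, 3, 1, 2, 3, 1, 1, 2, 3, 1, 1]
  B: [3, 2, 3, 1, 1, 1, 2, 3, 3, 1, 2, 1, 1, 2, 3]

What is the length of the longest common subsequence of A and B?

10

Taking 2 at A[1]=B[2] → 3 at A[2]=B[3] → 3 at A[4]=B[8] → 3 at A[6]=B[9] → 1 at A[7]=B[10] → 2 at A[8]=B[11] → 1 at A[10]=B[12] → 1 at A[11]=B[13] → 2 at A[12]=B[14] → 3 at A[13]=B[15] gives a common subsequence of length 10, and the DP table's final entry dp[15][15] is also 10, so no common subsequence is longer.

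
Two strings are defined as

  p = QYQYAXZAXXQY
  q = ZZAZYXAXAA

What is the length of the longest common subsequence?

4

One common subsequence of length 4: Y (p #2, q #5) → A (p #5, q #7) → X (p #6, q #8) → A (p #8, q #10). The LCS DP gives dp[12][10] = 4, so this is optimal.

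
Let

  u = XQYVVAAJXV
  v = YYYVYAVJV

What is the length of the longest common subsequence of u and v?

Pick Y (u #3, v #3) → V (u #4, v #4) → V (u #5, v #7) → J (u #8, v #8) → V (u #10, v #9); all 5 characters appear in both, in order, and the DP table's final entry dp[10][9] is also 5, so no common subsequence is longer.

5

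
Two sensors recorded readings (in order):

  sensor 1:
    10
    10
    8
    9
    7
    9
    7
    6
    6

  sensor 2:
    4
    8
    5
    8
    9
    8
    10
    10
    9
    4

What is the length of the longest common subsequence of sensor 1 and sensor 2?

3

Pick 10 [1,7] → 10 [2,8] → 9 [4,9]; all 3 values appear in both, in order, and the DP table's final entry dp[9][10] is also 3, so no common subsequence is longer.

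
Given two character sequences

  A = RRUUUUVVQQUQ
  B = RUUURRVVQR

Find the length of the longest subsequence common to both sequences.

7

Let dp[i][j] be the LCS length of the first i characters of A and the first j characters of B. dp[i][j] = dp[i-1][j-1]+1 when the i-th and j-th characters match, else max(dp[i-1][j], dp[i][j-1]).
    ·  R  U  U  U  R  R  V  V  Q  R
 ·  0  0  0  0  0  0  0  0  0  0  0
 R  0  1  1  1  1  1  1  1  1  1  1
 R  0  1  1  1  1  2  2  2  2  2  2
 U  0  1  2  2  2  2  2  2  2  2  2
 U  0  1  2  3  3  3  3  3  3  3  3
 U  0  1  2  3  4  4  4  4  4  4  4
 U  0  1  2  3  4  4  4  4  4  4  4
 V  0  1  2  3  4  4  4  5  5  5  5
 V  0  1  2  3  4  4  4  5  6  6  6
 Q  0  1  2  3  4  4  4  5  6  7  7
 Q  0  1  2  3  4  4  4  5  6  7  7
 U  0  1  2  3  4  4  4  5  6  7  7
 Q  0  1  2  3  4  4  4  5  6  7  7
dp[12][10] = 7. One LCS (by backtracking along matches): RUUUVVQ.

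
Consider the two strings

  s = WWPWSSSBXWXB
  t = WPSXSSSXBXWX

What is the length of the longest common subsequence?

Let dp[i][j] be the LCS length of the first i characters of s and the first j characters of t. dp[i][j] = dp[i-1][j-1]+1 when the i-th and j-th characters match, else max(dp[i-1][j], dp[i][j-1]).
    ·  W  P  S  X  S  S  S  X  B  X  W  X
 ·  0  0  0  0  0  0  0  0  0  0  0  0  0
 W  0  1  1  1  1  1  1  1  1  1  1  1  1
 W  0  1  1  1  1  1  1  1  1  1  1  2  2
 P  0  1  2  2  2  2  2  2  2  2  2  2  2
 W  0  1  2  2  2  2  2  2  2  2  2  3  3
 S  0  1  2  3  3  3  3  3  3  3  3  3  3
 S  0  1  2  3  3  4  4  4  4  4  4  4  4
 S  0  1  2  3  3  4  5  5  5  5  5  5  5
 B  0  1  2  3  3  4  5  5  5  6  6  6  6
 X  0  1  2  3  4  4  5  5  6  6  7  7  7
 W  0  1  2  3  4  4  5  5  6  6  7  8  8
 X  0  1  2  3  4  4  5  5  6  6  7  8  9
 B  0  1  2  3  4  4  5  5  6  7  7  8  9
dp[12][12] = 9. One LCS (by backtracking along matches): WPSSSBXWX.

9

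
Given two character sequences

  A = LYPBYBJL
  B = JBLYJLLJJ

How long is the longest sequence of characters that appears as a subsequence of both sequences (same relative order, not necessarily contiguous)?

One common subsequence of length 4: L at A[1]=B[3], then Y at A[5]=B[4], then J at A[7]=B[5], then L at A[8]=B[7]. The LCS DP gives dp[8][9] = 4, so this is optimal.

4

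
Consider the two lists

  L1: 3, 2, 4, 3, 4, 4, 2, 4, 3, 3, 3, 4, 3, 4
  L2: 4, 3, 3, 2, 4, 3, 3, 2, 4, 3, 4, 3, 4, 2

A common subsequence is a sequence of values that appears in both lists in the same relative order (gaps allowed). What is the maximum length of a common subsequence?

One common subsequence of length 10: 3 (L1 #1, L2 #3), 2 (L1 #2, L2 #4), 4 (L1 #3, L2 #5), 3 (L1 #4, L2 #7), 2 (L1 #7, L2 #8), 4 (L1 #8, L2 #9), 3 (L1 #11, L2 #10), 4 (L1 #12, L2 #11), 3 (L1 #13, L2 #12), 4 (L1 #14, L2 #13). Since dp[14][14] = 10, nothing longer is possible.

10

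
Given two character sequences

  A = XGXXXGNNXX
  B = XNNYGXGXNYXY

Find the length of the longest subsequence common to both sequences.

Taking X [1,1]; then G [2,5]; then X [3,6]; then X [5,8]; then N [7,9]; then X [9,11] gives a common subsequence of length 6. dp[10][12] = 6 confirms this is the maximum.

6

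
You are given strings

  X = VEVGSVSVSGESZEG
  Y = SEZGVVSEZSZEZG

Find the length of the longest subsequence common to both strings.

10

One common subsequence of length 10: E [2,2], G [4,4], V [6,5], V [8,6], S [9,7], E [11,8], S [12,10], Z [13,11], E [14,12], G [15,14], and the DP table's final entry dp[15][14] is also 10, so no common subsequence is longer.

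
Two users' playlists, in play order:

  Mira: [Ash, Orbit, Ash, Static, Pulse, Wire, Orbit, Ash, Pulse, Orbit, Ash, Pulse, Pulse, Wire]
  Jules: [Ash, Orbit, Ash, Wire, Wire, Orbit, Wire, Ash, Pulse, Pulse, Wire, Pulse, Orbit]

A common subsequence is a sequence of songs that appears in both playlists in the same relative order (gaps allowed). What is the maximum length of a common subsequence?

9

Match Ash (Mira #1, Jules #1), then Orbit (Mira #2, Jules #2), then Ash (Mira #3, Jules #3), then Wire (Mira #6, Jules #5), then Orbit (Mira #7, Jules #6), then Ash (Mira #8, Jules #8), then Pulse (Mira #9, Jules #9), then Pulse (Mira #12, Jules #10), then Pulse (Mira #13, Jules #12) — 9 songs in the same relative order in both. Since dp[14][13] = 9, nothing longer is possible.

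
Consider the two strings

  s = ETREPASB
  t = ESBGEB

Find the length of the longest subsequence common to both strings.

3

Taking E (s #1, t #1) → E (s #4, t #5) → B (s #8, t #6) gives a common subsequence of length 3, and the DP table's final entry dp[8][6] is also 3, so no common subsequence is longer.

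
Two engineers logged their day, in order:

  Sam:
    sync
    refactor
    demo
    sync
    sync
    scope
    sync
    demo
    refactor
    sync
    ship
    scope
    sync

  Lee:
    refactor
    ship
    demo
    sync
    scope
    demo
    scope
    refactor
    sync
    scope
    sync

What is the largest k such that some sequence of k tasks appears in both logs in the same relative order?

9

Pick refactor (Sam #2, Lee #1), demo (Sam #3, Lee #3), sync (Sam #5, Lee #4), scope (Sam #6, Lee #5), demo (Sam #8, Lee #6), refactor (Sam #9, Lee #8), sync (Sam #10, Lee #9), scope (Sam #12, Lee #10), sync (Sam #13, Lee #11); all 9 tasks appear in both, in order. Since dp[13][11] = 9, nothing longer is possible.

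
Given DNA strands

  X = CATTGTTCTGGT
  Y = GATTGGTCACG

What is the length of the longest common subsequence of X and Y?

Let dp[i][j] be the LCS length of the first i bases of X and the first j bases of Y. dp[i][j] = dp[i-1][j-1]+1 when the i-th and j-th bases match, else max(dp[i-1][j], dp[i][j-1]).
    ·  G  A  T  T  G  G  T  C  A  C  G
 ·  0  0  0  0  0  0  0  0  0  0  0  0
 C  0  0  0  0  0  0  0  0  1  1  1  1
 A  0  0  1  1  1  1  1  1  1  2  2  2
 T  0  0  1  2  2  2  2  2  2  2  2  2
 T  0  0  1  2  3  3  3  3  3  3  3  3
 G  0  1  1  2  3  4  4  4  4  4  4  4
 T  0  1  1  2  3  4  4  5  5  5  5  5
 T  0  1  1  2  3  4  4  5  5  5  5  5
 C  0  1  1  2  3  4  4  5  6  6  6  6
 T  0  1  1  2  3  4  4  5  6  6  6  6
 G  0  1  1  2  3  4  5  5  6  6  6  7
 G  0  1  1  2  3  4  5  5  6  6  6  7
 T  0  1  1  2  3  4  5  6  6  6  6  7
dp[12][11] = 7. One LCS (by backtracking along matches): ATTGTCG.

7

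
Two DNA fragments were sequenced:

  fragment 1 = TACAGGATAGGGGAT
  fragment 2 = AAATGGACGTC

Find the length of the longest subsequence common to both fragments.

8

Taking A (fragment 1 #2, fragment 2 #1), then A (fragment 1 #4, fragment 2 #2), then A (fragment 1 #7, fragment 2 #3), then T (fragment 1 #8, fragment 2 #4), then G (fragment 1 #10, fragment 2 #5), then G (fragment 1 #11, fragment 2 #6), then G (fragment 1 #13, fragment 2 #9), then T (fragment 1 #15, fragment 2 #10) gives a common subsequence of length 8. The LCS DP gives dp[15][11] = 8, so this is optimal.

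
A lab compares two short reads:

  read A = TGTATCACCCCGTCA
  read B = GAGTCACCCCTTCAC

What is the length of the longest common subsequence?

12

Match G [2,1], A [4,2], T [5,4], C [6,5], A [7,6], C [8,7], C [9,8], C [10,9], C [11,10], T [13,12], C [14,13], A [15,14] — 12 bases in the same relative order in both. The LCS DP gives dp[15][15] = 12, so this is optimal.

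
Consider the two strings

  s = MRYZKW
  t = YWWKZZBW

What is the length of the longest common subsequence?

3

One common subsequence of length 3: Y [3,1], Z [4,6], W [6,8]. The LCS DP gives dp[6][8] = 3, so this is optimal.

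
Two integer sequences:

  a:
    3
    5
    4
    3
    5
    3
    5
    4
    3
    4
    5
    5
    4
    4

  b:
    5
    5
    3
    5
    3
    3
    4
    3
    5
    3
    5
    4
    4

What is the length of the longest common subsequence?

10

Taking 3 at a[1]=b[3]; then 5 at a[2]=b[4]; then 3 at a[4]=b[5]; then 3 at a[6]=b[6]; then 4 at a[8]=b[7]; then 3 at a[9]=b[8]; then 5 at a[11]=b[9]; then 5 at a[12]=b[11]; then 4 at a[13]=b[12]; then 4 at a[14]=b[13] gives a common subsequence of length 10. Since dp[14][13] = 10, nothing longer is possible.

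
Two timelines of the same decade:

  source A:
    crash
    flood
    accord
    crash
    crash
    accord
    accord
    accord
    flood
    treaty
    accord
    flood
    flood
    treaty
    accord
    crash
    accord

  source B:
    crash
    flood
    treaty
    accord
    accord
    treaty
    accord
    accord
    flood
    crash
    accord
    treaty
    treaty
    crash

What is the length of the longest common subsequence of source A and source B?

10

Pick crash [1,1], flood [2,2], accord [3,4], accord [6,5], accord [7,7], accord [8,8], flood [9,9], treaty [10,12], treaty [14,13], crash [16,14]; all 10 events appear in both, in order, and the DP table's final entry dp[17][14] is also 10, so no common subsequence is longer.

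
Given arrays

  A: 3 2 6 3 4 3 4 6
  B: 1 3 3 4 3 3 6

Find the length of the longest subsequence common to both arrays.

5

Pick 3 [1,2], then 3 [4,3], then 4 [5,4], then 3 [6,6], then 6 [8,7]; all 5 values appear in both, in order. The LCS DP gives dp[8][7] = 5, so this is optimal.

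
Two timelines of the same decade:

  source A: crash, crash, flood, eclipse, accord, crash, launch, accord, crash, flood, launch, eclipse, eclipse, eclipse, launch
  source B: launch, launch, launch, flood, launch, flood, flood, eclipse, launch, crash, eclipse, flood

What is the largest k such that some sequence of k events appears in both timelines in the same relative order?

5

One common subsequence of length 5: flood [3,7] → eclipse [4,8] → launch [7,9] → crash [9,10] → flood [10,12]. dp[15][12] = 5 confirms this is the maximum.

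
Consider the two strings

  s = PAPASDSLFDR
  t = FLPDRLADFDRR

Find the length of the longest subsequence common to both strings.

Taking P (s #1, t #3); then A (s #4, t #7); then D (s #6, t #8); then F (s #9, t #9); then D (s #10, t #10); then R (s #11, t #12) gives a common subsequence of length 6, and the DP table's final entry dp[11][12] is also 6, so no common subsequence is longer.

6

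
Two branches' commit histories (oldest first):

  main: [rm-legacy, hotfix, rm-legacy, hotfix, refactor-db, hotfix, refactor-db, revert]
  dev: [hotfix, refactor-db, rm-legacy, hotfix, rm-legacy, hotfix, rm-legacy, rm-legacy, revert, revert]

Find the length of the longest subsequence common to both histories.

Match rm-legacy (main #1, dev #3), hotfix (main #2, dev #4), rm-legacy (main #3, dev #5), hotfix (main #4, dev #6), revert (main #8, dev #10) — 5 commits in the same relative order in both. The LCS DP gives dp[8][10] = 5, so this is optimal.

5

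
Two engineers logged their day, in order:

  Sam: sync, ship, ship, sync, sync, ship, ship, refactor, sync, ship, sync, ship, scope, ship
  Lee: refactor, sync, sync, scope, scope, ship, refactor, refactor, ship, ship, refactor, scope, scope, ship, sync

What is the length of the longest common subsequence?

8

Match sync (Sam #1, Lee #2), sync (Sam #4, Lee #3), ship (Sam #6, Lee #6), refactor (Sam #8, Lee #8), ship (Sam #10, Lee #9), ship (Sam #12, Lee #10), scope (Sam #13, Lee #13), ship (Sam #14, Lee #14) — 8 tasks in the same relative order in both. Since dp[14][15] = 8, nothing longer is possible.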